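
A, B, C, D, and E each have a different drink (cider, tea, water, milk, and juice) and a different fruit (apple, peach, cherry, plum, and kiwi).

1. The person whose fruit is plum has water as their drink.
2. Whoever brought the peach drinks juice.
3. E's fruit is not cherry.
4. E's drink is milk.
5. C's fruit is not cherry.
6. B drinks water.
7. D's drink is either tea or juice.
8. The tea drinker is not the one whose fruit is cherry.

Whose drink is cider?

With clues 1–4, E is impossible for the one with drink cider.
With clues 1–6, B is impossible for the one with drink cider.
With clues 1–7, D is impossible for the one with drink cider.
With clues 1–8, C is impossible for the one with drink cider.
That leaves A.

A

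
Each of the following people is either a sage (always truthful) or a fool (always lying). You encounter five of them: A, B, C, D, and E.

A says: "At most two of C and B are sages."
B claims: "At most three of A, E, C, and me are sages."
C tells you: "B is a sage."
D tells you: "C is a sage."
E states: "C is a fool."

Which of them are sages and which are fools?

Regardless of anyone's role, A's statement is true, so A is a sage.
Consider B. Suppose B is a fool.
Then B's own statement would have to be false, but it can't be — contradiction.
So B is a sage.
With that fixed, C's statement is true, so C is a sage.
With that fixed, D's statement is true, so D is a sage.
With that fixed, E's statement is false, so E is a fool.

A: sage, B: sage, C: sage, D: sage, E: fool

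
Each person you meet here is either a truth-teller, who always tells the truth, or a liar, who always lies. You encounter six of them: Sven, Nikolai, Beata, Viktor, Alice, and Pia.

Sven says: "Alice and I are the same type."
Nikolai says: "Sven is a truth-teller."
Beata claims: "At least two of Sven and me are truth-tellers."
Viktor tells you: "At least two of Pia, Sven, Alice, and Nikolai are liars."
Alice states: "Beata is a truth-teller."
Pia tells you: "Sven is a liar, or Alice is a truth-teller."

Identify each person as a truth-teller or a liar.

Consider Sven. Suppose Sven is a liar.
Then no assignment of the remaining roles makes every statement match its speaker's type — contradiction.
So Sven is a truth-teller.
With that fixed, Nikolai's statement is true, so Nikolai is a truth-teller.
Consider Beata. Suppose Beata is a liar.
Then no assignment of the remaining roles makes every statement match its speaker's type — contradiction.
So Beata is a truth-teller.
With that fixed, Alice's statement is true, so Alice is a truth-teller.
With that fixed, Pia's statement is true, so Pia is a truth-teller.
With that fixed, Viktor's statement is false, so Viktor is a liar.

Sven: truth-teller, Nikolai: truth-teller, Beata: truth-teller, Viktor: liar, Alice: truth-teller, Pia: truth-teller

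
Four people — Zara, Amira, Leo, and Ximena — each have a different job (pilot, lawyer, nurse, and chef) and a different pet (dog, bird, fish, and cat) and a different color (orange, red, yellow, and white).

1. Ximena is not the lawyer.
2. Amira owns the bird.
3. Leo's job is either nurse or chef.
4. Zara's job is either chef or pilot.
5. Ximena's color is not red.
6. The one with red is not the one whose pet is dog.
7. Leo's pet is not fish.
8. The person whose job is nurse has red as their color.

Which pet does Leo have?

cat

With clues 1–2, bird is impossible for Leo's pet.
With clues 1–7, fish is impossible for Leo's pet.
With clues 1–8, dog is impossible for Leo's pet.
That leaves cat.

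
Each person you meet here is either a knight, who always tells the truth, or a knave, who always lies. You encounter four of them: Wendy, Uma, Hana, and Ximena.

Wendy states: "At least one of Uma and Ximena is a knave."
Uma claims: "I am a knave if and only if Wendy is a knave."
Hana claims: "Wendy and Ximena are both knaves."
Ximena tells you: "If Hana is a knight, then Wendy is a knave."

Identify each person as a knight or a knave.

Consider Wendy. Suppose Wendy is a knave.
Then whichever role Uma has, Uma's statement has the wrong truth value — contradiction.
So Wendy is a knight.
With that fixed, Hana's statement is false, so Hana is a knave.
With that fixed, Ximena's statement is true, so Ximena is a knight.
Consider Uma. Suppose Uma is a knight.
Then Wendy's statement comes out false, contradicting Wendy being a knight.
So Uma is a knave.

Wendy: knight, Uma: knave, Hana: knave, Ximena: knight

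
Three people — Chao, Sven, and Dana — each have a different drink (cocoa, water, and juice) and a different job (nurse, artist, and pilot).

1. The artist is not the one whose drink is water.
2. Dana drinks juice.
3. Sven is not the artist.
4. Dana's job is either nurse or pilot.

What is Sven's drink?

water

With clues 1–2, juice is impossible for Sven's drink.
With clues 1–4, cocoa is impossible for Sven's drink.
That leaves water.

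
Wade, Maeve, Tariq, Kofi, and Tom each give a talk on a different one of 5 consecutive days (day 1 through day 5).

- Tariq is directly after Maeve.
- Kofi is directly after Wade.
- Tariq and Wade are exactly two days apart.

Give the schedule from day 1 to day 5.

Maeve, Tariq, Tom, Wade, Kofi

From clue 1: Maeve is in {1,2,3,4}.
From clues 1–2: Tom is in {1,3,5}.
From clues 1–3: Maeve → day 1, Tariq → day 2, Tom → day 3, Wade → day 4, Kofi → day 5.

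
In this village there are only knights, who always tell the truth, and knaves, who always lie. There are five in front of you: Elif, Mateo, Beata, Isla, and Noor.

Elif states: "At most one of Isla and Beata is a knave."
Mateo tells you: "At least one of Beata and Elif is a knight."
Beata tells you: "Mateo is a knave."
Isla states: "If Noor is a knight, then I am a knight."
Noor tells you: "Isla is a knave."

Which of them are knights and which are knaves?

Elif: knight, Mateo: knight, Beata: knave, Isla: knight, Noor: knave

Consider Elif. Suppose Elif is a knave.
Then no assignment of the remaining roles makes every statement match its speaker's type — contradiction.
So Elif is a knight.
With that fixed, Mateo's statement is true, so Mateo is a knight.
With that fixed, Beata's statement is false, so Beata is a knave.
Consider Isla. Suppose Isla is a knave.
Then Elif's statement comes out false, contradicting Elif being a knight.
So Isla is a knight.
With that fixed, Noor's statement is false, so Noor is a knave.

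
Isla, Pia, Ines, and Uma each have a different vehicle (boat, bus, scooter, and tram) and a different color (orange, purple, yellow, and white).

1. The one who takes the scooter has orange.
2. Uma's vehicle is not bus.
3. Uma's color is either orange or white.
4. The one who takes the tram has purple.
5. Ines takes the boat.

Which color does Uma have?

With clues 1–3, purple and yellow are impossible for Uma's color.
With clues 1–5, white is impossible for Uma's color.
That leaves orange.

orange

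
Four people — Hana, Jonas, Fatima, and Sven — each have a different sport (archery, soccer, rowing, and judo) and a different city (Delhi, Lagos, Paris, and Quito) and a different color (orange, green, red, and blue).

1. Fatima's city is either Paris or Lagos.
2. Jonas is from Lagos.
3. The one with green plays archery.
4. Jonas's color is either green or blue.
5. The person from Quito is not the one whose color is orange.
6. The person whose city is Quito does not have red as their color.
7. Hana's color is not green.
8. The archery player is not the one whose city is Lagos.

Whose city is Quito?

Clue 1 rules out Fatima for the one with city Quito.
With clues 1–2, Jonas is impossible for the one with city Quito.
With clues 1–8, Hana is impossible for the one with city Quito.
That leaves Sven.

Sven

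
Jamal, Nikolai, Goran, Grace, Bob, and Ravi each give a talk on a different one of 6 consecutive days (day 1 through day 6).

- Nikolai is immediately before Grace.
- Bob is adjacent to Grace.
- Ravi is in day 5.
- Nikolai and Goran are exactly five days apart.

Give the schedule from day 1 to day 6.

From clue 1: Nikolai is in {1,2,3,4,5}.
From clues 1–2: Nikolai is in {1,2,3,4}.
From clues 1–3: Ravi → day 5.
From clues 1–4: Nikolai → day 1, Grace → day 2, Bob → day 3, Jamal → day 4, Goran → day 6.

Nikolai, Grace, Bob, Jamal, Ravi, Goran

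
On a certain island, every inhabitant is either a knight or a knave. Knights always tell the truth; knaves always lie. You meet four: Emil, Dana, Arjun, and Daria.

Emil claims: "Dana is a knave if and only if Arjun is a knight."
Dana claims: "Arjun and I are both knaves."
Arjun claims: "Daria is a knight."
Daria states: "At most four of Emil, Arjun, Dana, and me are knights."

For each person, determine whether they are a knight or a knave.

Emil: knight, Dana: knave, Arjun: knight, Daria: knight

Regardless of anyone's role, Daria's statement is true, so Daria is a knight.
With that fixed, Arjun's statement is true, so Arjun is a knight.
With that fixed, Dana's statement is false, so Dana is a knave.
With that fixed, Emil's statement is true, so Emil is a knight.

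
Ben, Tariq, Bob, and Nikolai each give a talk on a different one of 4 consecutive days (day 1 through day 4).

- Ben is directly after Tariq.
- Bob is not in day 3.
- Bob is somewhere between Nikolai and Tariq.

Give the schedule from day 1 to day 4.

From clue 1: Ben is in {2,3,4}.
From clues 1–3: Nikolai → day 1, Bob → day 2, Tariq → day 3, Ben → day 4.

Nikolai, Bob, Tariq, Ben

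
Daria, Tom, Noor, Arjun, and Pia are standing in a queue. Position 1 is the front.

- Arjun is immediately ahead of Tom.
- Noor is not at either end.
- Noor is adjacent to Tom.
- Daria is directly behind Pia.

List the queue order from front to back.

Arjun, Tom, Noor, Pia, Daria

From clue 1: Tom is in {2,3,4,5}.
From clues 1–2: Noor is in {2,3,4}.
From clues 1–3: Tom is in {2,3}.
From clues 1–4: Arjun → position 1, Tom → position 2, Noor → position 3, Pia → position 4, Daria → position 5.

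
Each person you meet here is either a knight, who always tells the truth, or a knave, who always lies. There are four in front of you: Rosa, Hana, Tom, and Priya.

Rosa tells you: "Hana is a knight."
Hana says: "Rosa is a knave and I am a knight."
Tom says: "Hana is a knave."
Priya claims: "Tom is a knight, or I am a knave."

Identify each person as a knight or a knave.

Rosa: knave, Hana: knave, Tom: knight, Priya: knight

Consider Rosa. Suppose Rosa is a knight.
Then no assignment of the remaining roles makes every statement match its speaker's type — contradiction.
So Rosa is a knave.
Consider Hana. Suppose Hana is a knight.
Then Rosa's statement comes out true, contradicting Rosa being a knave.
So Hana is a knave.
With that fixed, Tom's statement is true, so Tom is a knight.
With that fixed, Priya's statement is true, so Priya is a knight.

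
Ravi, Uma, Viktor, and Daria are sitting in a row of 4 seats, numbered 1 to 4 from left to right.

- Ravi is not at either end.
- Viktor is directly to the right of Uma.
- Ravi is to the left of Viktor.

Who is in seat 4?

With clue 1, Ravi is ruled out for seat 4.
With clues 1–2, Uma is ruled out for seat 4.
With clues 1–3, Daria is ruled out for seat 4.
So seat 4 is Viktor.

Viktor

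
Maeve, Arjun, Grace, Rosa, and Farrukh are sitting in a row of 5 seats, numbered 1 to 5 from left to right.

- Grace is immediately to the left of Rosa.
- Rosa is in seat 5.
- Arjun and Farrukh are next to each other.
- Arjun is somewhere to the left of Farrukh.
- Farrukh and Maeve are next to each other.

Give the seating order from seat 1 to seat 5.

From clue 1: Grace is in {1,2,3,4}.
From clues 1–2: Grace → seat 4, Rosa → seat 5.
From clues 1–3: Maeve is in {1,3}.
From clues 1–5: Arjun → seat 1, Farrukh → seat 2, Maeve → seat 3.

Arjun, Farrukh, Maeve, Grace, Rosa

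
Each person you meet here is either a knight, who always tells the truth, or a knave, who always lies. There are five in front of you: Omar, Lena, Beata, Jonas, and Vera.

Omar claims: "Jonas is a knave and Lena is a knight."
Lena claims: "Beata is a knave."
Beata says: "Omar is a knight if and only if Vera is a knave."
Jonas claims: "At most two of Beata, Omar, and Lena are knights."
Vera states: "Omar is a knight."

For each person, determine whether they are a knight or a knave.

Omar: knave, Lena: knight, Beata: knave, Jonas: knight, Vera: knave

Consider Omar. Suppose Omar is a knight.
Then no assignment of the remaining roles makes every statement match its speaker's type — contradiction.
So Omar is a knave.
With that fixed, Jonas's statement is true, so Jonas is a knight.
With that fixed, Vera's statement is false, so Vera is a knave.
With that fixed, Beata's statement is false, so Beata is a knave.
With that fixed, Lena's statement is true, so Lena is a knight.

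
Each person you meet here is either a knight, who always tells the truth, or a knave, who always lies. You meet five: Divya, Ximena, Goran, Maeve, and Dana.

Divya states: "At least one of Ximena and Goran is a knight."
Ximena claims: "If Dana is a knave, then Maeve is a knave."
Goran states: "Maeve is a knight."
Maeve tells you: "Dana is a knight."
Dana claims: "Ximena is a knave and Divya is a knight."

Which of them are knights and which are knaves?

Divya: knight, Ximena: knight, Goran: knave, Maeve: knave, Dana: knave

Consider Divya. Suppose Divya is a knave.
Then no assignment of the remaining roles makes every statement match its speaker's type — contradiction.
So Divya is a knight.
Consider Ximena. Suppose Ximena is a knave.
Then no assignment of the remaining roles makes every statement match its speaker's type — contradiction.
So Ximena is a knight.
With that fixed, Dana's statement is false, so Dana is a knave.
With that fixed, Maeve's statement is false, so Maeve is a knave.
With that fixed, Goran's statement is false, so Goran is a knave.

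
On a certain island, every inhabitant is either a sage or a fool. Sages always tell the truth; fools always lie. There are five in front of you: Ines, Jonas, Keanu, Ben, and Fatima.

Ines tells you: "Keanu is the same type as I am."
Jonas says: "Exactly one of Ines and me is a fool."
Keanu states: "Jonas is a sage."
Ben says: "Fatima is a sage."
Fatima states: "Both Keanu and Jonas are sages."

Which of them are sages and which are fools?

Consider Ines. Suppose Ines is a sage.
Then whichever role Jonas has, Jonas's statement has the wrong truth value — contradiction.
So Ines is a fool.
Consider Jonas. Suppose Jonas is a fool.
Then no assignment of the remaining roles makes every statement match its speaker's type — contradiction.
So Jonas is a sage.
With that fixed, Keanu's statement is true, so Keanu is a sage.
With that fixed, Fatima's statement is true, so Fatima is a sage.
With that fixed, Ben's statement is true, so Ben is a sage.

Ines: fool, Jonas: sage, Keanu: sage, Ben: sage, Fatima: sage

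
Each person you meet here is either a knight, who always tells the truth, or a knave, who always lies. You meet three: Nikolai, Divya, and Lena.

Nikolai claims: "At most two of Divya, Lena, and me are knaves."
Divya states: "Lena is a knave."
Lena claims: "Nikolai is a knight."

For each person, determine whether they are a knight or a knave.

Consider Nikolai. Suppose Nikolai is a knave.
Then no assignment of the remaining roles makes every statement match its speaker's type — contradiction.
So Nikolai is a knight.
With that fixed, Lena's statement is true, so Lena is a knight.
With that fixed, Divya's statement is false, so Divya is a knave.

Nikolai: knight, Divya: knave, Lena: knight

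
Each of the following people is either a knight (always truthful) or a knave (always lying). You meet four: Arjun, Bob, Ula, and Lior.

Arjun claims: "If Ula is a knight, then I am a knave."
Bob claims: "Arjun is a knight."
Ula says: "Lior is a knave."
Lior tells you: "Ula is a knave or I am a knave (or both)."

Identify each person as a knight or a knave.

Arjun: knight, Bob: knight, Ula: knave, Lior: knight

Consider Arjun. Suppose Arjun is a knave.
Then Arjun's own statement would have to be false, but it can't be — contradiction.
So Arjun is a knight.
With that fixed, Bob's statement is true, so Bob is a knight.
Consider Ula. Suppose Ula is a knight.
Then Arjun's statement comes out false, contradicting Arjun being a knight.
So Ula is a knave.
With that fixed, Lior's statement is true, so Lior is a knight.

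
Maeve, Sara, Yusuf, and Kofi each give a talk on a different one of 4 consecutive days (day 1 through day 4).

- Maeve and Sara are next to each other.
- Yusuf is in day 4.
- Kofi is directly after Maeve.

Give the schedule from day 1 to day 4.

Sara, Maeve, Kofi, Yusuf

From clues 1–2: Yusuf → day 4.
From clues 1–3: Sara → day 1, Maeve → day 2, Kofi → day 3.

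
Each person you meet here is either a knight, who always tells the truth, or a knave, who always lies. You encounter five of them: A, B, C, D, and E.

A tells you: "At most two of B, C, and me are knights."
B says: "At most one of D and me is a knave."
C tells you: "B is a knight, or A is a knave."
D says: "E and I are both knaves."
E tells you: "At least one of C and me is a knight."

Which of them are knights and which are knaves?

A: knight, B: knave, C: knave, D: knave, E: knight

Consider A. Suppose A is a knave.
Then A's own statement would have to be false, but it can't be — contradiction.
So A is a knight.
Consider B. Suppose B is a knight.
Then no assignment of the remaining roles makes every statement match its speaker's type — contradiction.
So B is a knave.
With that fixed, C's statement is false, so C is a knave.
Consider D. Suppose D is a knight.
Then B's statement comes out true, contradicting B being a knave.
So D is a knave.
Consider E. Suppose E is a knave.
Then D's statement comes out true, contradicting D being a knave.
So E is a knight.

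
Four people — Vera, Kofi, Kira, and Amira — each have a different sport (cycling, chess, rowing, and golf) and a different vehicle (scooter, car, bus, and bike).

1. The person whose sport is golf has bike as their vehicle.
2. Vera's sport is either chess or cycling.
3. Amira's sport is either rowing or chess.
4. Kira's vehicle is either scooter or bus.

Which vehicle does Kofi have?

bike

With clues 1–4, bus, car, and scooter are impossible for Kofi's vehicle.
That leaves bike.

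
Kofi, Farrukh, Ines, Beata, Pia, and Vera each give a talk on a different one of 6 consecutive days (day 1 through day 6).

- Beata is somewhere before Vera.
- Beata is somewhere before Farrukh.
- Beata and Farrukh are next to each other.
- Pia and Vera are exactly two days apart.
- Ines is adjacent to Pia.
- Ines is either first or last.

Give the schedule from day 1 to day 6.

Beata, Farrukh, Vera, Kofi, Pia, Ines

From clue 1: Beata is in {1,2,3,4,5}.
From clues 1–2: Beata is in {1,2,3,4}.
From clues 1–3: Farrukh is in {2,3,4,5}.
From clues 1–4: Farrukh is in {2,3}.
From clues 1–6: Beata → day 1, Farrukh → day 2, Vera → day 3, Kofi → day 4, Pia → day 5, Ines → day 6.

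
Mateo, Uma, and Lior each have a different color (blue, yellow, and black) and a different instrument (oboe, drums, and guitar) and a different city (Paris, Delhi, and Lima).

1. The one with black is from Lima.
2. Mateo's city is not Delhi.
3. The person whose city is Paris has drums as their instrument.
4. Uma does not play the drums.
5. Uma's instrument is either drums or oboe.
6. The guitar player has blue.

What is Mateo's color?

With clues 1–6, black and blue are impossible for Mateo's color.
That leaves yellow.

yellow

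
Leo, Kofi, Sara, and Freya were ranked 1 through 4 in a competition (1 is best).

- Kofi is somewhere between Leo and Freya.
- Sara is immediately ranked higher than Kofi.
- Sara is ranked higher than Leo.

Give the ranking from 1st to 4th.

From clue 1: Kofi is in {2,3}.
From clues 1–2: Sara → rank 2, Kofi → rank 3.
From clues 1–3: Freya → rank 1, Leo → rank 4.

Freya, Sara, Kofi, Leo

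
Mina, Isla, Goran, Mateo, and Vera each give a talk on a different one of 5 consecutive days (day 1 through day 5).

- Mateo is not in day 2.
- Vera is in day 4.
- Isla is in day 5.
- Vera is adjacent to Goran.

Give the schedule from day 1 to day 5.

From clue 1: Mateo is in {1,3,4,5}.
From clues 1–2: Vera → day 4.
From clues 1–3: Isla → day 5.
From clues 1–4: Mateo → day 1, Mina → day 2, Goran → day 3.

Mateo, Mina, Goran, Vera, Isla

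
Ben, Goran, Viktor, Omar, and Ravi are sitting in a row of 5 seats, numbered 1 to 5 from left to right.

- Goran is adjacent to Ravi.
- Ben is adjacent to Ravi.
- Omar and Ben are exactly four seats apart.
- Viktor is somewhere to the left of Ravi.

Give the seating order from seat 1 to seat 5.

Omar, Viktor, Goran, Ravi, Ben

From clues 1–2: Ravi is in {2,3,4}.
From clues 1–3: Goran → seat 3.
From clues 1–4: Omar → seat 1, Viktor → seat 2, Ravi → seat 4, Ben → seat 5.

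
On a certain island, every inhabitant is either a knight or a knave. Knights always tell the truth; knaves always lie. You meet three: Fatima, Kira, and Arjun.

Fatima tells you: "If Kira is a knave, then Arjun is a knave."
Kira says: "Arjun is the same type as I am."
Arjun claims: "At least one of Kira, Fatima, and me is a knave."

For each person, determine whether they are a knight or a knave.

Fatima: knave, Kira: knave, Arjun: knight

Consider Fatima. Suppose Fatima is a knight.
Then no assignment of the remaining roles makes every statement match its speaker's type — contradiction.
So Fatima is a knave.
With that fixed, Arjun's statement is true, so Arjun is a knight.
Consider Kira. Suppose Kira is a knight.
Then Fatima's statement comes out true, contradicting Fatima being a knave.
So Kira is a knave.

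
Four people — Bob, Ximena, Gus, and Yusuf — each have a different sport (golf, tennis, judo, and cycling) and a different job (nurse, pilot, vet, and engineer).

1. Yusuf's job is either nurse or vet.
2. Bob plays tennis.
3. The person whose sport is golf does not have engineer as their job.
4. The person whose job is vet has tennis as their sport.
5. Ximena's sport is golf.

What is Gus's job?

With clues 1–4, nurse and vet are impossible for Gus's job.
With clues 1–5, pilot is impossible for Gus's job.
That leaves engineer.

engineer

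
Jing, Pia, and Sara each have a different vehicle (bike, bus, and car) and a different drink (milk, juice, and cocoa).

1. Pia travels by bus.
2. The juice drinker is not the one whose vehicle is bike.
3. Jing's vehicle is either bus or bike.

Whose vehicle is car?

Sara

Clue 1 rules out Pia for the one with vehicle car.
With clues 1–3, Jing is impossible for the one with vehicle car.
That leaves Sara.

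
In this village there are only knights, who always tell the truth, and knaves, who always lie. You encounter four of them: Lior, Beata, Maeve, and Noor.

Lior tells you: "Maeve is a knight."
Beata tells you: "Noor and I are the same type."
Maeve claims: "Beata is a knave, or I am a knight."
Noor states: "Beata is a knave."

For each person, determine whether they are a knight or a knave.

Lior: knight, Beata: knave, Maeve: knight, Noor: knight

Consider Lior. Suppose Lior is a knave.
Then no assignment of the remaining roles makes every statement match its speaker's type — contradiction.
So Lior is a knight.
Consider Beata. Suppose Beata is a knight.
Then no assignment of the remaining roles makes every statement match its speaker's type — contradiction.
So Beata is a knave.
With that fixed, Maeve's statement is true, so Maeve is a knight.
With that fixed, Noor's statement is true, so Noor is a knight.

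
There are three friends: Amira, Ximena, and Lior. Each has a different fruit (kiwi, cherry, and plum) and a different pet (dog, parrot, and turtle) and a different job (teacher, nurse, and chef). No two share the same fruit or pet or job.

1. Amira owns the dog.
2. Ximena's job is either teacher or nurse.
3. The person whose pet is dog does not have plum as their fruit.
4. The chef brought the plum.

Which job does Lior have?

chef

With clues 1–4, nurse and teacher are impossible for Lior's job.
That leaves chef.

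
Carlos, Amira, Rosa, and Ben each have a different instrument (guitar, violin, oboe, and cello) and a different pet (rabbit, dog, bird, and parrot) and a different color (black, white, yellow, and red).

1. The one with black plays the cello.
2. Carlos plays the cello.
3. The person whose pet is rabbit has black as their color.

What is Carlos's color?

black

With clues 1–2, red, white, and yellow are impossible for Carlos's color.
That leaves black.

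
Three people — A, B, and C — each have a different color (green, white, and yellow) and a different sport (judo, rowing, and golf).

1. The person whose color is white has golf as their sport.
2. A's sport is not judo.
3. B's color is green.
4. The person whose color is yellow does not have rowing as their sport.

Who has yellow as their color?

C

With clues 1–3, B is impossible for the one with color yellow.
With clues 1–4, A is impossible for the one with color yellow.
That leaves C.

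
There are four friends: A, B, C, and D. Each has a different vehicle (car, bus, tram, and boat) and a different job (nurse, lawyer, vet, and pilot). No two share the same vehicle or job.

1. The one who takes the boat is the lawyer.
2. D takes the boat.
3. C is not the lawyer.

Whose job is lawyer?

D

With clues 1–2, A, B, and C are impossible for the one with job lawyer.
That leaves D.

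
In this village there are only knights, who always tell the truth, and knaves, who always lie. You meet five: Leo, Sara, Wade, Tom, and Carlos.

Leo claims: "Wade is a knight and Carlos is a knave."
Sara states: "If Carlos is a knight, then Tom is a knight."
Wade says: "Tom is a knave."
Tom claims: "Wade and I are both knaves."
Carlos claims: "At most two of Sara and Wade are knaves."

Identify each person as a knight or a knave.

Regardless of anyone's role, Carlos's statement is true, so Carlos is a knight.
With that fixed, Leo's statement is false, so Leo is a knave.
Consider Sara. Suppose Sara is a knight.
Then no assignment of the remaining roles makes every statement match its speaker's type — contradiction.
So Sara is a knave.
Consider Wade. Suppose Wade is a knave.
Then whichever role Tom has, Tom's statement has the wrong truth value — contradiction.
So Wade is a knight.
With that fixed, Tom's statement is false, so Tom is a knave.

Leo: knave, Sara: knave, Wade: knight, Tom: knave, Carlos: knight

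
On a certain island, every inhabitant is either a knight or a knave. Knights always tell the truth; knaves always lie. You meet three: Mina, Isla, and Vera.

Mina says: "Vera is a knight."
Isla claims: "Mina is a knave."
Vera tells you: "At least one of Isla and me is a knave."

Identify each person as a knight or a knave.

Consider Mina. Suppose Mina is a knave.
Then no assignment of the remaining roles makes every statement match its speaker's type — contradiction.
So Mina is a knight.
With that fixed, Isla's statement is false, so Isla is a knave.
With that fixed, Vera's statement is true, so Vera is a knight.

Mina: knight, Isla: knave, Vera: knight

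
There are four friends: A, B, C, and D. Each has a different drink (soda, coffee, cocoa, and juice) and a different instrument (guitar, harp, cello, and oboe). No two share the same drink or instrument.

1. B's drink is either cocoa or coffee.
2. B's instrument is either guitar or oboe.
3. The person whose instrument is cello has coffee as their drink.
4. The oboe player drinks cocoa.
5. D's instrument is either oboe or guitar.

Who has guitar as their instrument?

With clues 1–4, B is impossible for the one with instrument guitar.
With clues 1–5, A and C are impossible for the one with instrument guitar.
That leaves D.

D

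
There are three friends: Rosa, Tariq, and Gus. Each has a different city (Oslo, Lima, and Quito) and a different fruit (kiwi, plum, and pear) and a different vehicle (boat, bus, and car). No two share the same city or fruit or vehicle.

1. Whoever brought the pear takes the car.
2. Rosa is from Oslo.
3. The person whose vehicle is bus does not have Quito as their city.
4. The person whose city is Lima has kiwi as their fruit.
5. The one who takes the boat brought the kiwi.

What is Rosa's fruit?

plum

With clues 1–4, kiwi is impossible for Rosa's fruit.
With clues 1–5, pear is impossible for Rosa's fruit.
That leaves plum.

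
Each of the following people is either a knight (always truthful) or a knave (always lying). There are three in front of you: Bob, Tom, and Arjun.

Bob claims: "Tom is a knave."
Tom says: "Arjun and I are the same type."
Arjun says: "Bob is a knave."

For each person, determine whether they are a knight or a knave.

Consider Bob. Suppose Bob is a knight.
Then no assignment of the remaining roles makes every statement match its speaker's type — contradiction.
So Bob is a knave.
With that fixed, Arjun's statement is true, so Arjun is a knight.
Consider Tom. Suppose Tom is a knave.
Then Bob's statement comes out true, contradicting Bob being a knave.
So Tom is a knight.

Bob: knave, Tom: knight, Arjun: knight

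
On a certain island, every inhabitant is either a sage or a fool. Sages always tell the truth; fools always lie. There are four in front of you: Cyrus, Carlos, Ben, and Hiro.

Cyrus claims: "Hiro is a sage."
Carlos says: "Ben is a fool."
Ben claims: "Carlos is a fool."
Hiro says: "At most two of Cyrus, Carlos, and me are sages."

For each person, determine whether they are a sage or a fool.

Cyrus: sage, Carlos: fool, Ben: sage, Hiro: sage

Consider Cyrus. Suppose Cyrus is a fool.
Then no assignment of the remaining roles makes every statement match its speaker's type — contradiction.
So Cyrus is a sage.
Consider Carlos. Suppose Carlos is a sage.
Then whichever role Hiro has, Hiro's statement has the wrong truth value — contradiction.
So Carlos is a fool.
With that fixed, Ben's statement is true, so Ben is a sage.
With that fixed, Hiro's statement is true, so Hiro is a sage.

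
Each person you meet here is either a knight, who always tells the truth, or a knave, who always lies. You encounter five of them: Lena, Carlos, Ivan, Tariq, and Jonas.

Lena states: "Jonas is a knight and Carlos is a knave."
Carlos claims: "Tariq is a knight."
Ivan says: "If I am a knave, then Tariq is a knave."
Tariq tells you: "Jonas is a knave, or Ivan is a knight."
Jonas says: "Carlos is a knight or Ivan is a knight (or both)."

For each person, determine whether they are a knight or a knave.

Lena: knave, Carlos: knight, Ivan: knight, Tariq: knight, Jonas: knight

Consider Lena. Suppose Lena is a knight.
Then no assignment of the remaining roles makes every statement match its speaker's type — contradiction.
So Lena is a knave.
Consider Carlos. Suppose Carlos is a knave.
Then no assignment of the remaining roles makes every statement match its speaker's type — contradiction.
So Carlos is a knight.
With that fixed, Jonas's statement is true, so Jonas is a knight.
Consider Ivan. Suppose Ivan is a knave.
Then no assignment of the remaining roles makes every statement match its speaker's type — contradiction.
So Ivan is a knight.
With that fixed, Tariq's statement is true, so Tariq is a knight.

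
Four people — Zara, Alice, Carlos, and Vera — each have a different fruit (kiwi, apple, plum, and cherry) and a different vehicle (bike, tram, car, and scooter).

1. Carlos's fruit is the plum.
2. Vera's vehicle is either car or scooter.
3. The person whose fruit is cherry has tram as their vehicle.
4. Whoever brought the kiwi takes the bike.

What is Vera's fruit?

Clue 1 rules out plum for Vera's fruit.
With clues 1–3, cherry is impossible for Vera's fruit.
With clues 1–4, kiwi is impossible for Vera's fruit.
That leaves apple.

apple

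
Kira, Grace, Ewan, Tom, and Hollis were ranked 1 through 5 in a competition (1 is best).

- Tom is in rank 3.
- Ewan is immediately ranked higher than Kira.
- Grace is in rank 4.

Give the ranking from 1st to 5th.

From clue 1: Tom → rank 3.
From clues 1–2: Kira is in {2,5}.
From clues 1–3: Ewan → rank 1, Kira → rank 2, Grace → rank 4, Hollis → rank 5.

Ewan, Kira, Tom, Grace, Hollis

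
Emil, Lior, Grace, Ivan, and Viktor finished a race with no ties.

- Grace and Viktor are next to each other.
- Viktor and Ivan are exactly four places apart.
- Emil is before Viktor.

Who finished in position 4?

With clues 1–2, Ivan and Viktor are ruled out for place 4.
With clues 1–3, Emil and Lior are ruled out for place 4.
So place 4 is Grace.

Grace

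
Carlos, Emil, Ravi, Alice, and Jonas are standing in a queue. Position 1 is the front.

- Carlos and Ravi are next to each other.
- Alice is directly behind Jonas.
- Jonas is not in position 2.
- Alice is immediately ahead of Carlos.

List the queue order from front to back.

Jonas, Alice, Carlos, Ravi, Emil

From clues 1–2: Emil is in {1,3,5}.
From clues 1–4: Jonas → position 1, Alice → position 2, Carlos → position 3, Ravi → position 4, Emil → position 5.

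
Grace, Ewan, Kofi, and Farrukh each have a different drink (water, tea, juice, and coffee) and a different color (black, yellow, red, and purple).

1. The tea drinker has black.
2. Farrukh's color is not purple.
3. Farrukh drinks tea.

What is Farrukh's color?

With clues 1–2, purple is impossible for Farrukh's color.
With clues 1–3, red and yellow are impossible for Farrukh's color.
That leaves black.

black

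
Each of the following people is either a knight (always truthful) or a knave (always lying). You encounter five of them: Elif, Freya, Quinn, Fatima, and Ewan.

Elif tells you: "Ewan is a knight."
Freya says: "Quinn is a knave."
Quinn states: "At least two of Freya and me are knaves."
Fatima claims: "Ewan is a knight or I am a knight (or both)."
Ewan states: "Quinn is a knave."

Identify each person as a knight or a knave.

Consider Elif. Suppose Elif is a knave.
Then no assignment of the remaining roles makes every statement match its speaker's type — contradiction.
So Elif is a knight.
Consider Freya. Suppose Freya is a knave.
Then whichever role Quinn has, Quinn's statement has the wrong truth value — contradiction.
So Freya is a knight.
With that fixed, Quinn's statement is false, so Quinn is a knave.
With that fixed, Ewan's statement is true, so Ewan is a knight.
With that fixed, Fatima's statement is true, so Fatima is a knight.

Elif: knight, Freya: knight, Quinn: knave, Fatima: knight, Ewan: knight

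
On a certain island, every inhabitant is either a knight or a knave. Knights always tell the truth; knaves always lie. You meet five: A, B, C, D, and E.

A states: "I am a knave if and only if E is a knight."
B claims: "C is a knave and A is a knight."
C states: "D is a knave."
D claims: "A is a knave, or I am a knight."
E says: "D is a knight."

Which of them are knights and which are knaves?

A: knight, B: knave, C: knight, D: knave, E: knave

Consider A. Suppose A is a knave.
Then no assignment of the remaining roles makes every statement match its speaker's type — contradiction.
So A is a knight.
Consider B. Suppose B is a knight.
Then no assignment of the remaining roles makes every statement match its speaker's type — contradiction.
So B is a knave.
Consider C. Suppose C is a knave.
Then B's statement comes out true, contradicting B being a knave.
So C is a knight.
Consider D. Suppose D is a knight.
Then C's statement comes out false, contradicting C being a knight.
So D is a knave.
With that fixed, E's statement is false, so E is a knave.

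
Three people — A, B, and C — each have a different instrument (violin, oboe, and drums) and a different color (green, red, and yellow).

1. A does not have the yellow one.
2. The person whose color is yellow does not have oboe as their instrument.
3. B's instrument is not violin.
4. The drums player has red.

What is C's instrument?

violin

With clues 1–4, drums and oboe are impossible for C's instrument.
That leaves violin.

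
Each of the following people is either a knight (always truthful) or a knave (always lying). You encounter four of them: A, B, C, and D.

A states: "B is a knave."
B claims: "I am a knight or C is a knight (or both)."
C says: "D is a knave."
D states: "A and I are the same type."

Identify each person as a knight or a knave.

Consider A. Suppose A is a knave.
Then whichever role D has, D's statement has the wrong truth value — contradiction.
So A is a knight.
Consider B. Suppose B is a knight.
Then A's statement comes out false, contradicting A being a knight.
So B is a knave.
Consider C. Suppose C is a knight.
Then B's statement comes out true, contradicting B being a knave.
So C is a knave.
Consider D. Suppose D is a knave.
Then C's statement comes out true, contradicting C being a knave.
So D is a knight.

A: knight, B: knave, C: knave, D: knight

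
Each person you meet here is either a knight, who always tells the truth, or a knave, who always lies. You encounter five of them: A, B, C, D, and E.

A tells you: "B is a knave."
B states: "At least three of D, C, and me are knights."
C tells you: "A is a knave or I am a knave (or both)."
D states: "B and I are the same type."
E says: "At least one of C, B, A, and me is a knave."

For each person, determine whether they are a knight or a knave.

A: knave, B: knight, C: knight, D: knight, E: knight

Consider A. Suppose A is a knight.
Then whichever role C has, C's statement has the wrong truth value — contradiction.
So A is a knave.
With that fixed, C's statement is true, so C is a knight.
With that fixed, E's statement is true, so E is a knight.
Consider B. Suppose B is a knave.
Then A's statement comes out true, contradicting A being a knave.
So B is a knight.
Consider D. Suppose D is a knave.
Then B's statement comes out false, contradicting B being a knight.
So D is a knight.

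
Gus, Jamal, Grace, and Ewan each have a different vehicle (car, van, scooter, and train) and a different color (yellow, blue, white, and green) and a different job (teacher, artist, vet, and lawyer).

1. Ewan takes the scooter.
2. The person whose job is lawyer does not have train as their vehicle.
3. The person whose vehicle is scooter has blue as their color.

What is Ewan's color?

blue

With clues 1–3, green, white, and yellow are impossible for Ewan's color.
That leaves blue.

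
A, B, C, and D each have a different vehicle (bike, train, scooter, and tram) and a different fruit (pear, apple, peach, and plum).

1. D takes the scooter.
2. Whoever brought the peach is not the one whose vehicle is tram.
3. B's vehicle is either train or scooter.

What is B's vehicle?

train

Clue 1 rules out scooter for B's vehicle.
With clues 1–3, bike and tram are impossible for B's vehicle.
That leaves train.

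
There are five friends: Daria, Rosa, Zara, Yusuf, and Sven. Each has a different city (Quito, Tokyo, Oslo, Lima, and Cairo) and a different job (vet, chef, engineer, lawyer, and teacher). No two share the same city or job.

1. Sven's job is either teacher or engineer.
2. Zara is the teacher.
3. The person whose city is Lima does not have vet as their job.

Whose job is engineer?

With clues 1–2, Daria, Rosa, Yusuf, and Zara are impossible for the one with job engineer.
That leaves Sven.

Sven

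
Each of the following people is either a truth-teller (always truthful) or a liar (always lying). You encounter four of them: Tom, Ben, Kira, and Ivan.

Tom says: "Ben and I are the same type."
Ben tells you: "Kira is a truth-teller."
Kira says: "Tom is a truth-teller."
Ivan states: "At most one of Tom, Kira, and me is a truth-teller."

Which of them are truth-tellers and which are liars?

Tom: truth-teller, Ben: truth-teller, Kira: truth-teller, Ivan: liar

Consider Tom. Suppose Tom is a liar.
Then no assignment of the remaining roles makes every statement match its speaker's type — contradiction.
So Tom is a truth-teller.
With that fixed, Kira's statement is true, so Kira is a truth-teller.
With that fixed, Ivan's statement is false, so Ivan is a liar.
With that fixed, Ben's statement is true, so Ben is a truth-teller.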